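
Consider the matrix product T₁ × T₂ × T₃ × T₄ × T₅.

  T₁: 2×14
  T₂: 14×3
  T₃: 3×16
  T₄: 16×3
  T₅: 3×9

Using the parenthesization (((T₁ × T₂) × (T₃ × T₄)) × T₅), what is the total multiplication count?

(T₁ × T₂): 2×14 by 14×3 → 2×3, cost 2·14·3 = 84
(T₃ × T₄): 3×16 by 16×3 → 3×3, cost 3·16·3 = 144
((T₁ × T₂) × (T₃ × T₄)): 2×3 by 3×3 → 2×3, cost 2·3·3 = 18; cumulative 246
(((T₁ × T₂) × (T₃ × T₄)) × T₅): 2×3 by 3×9 → 2×9, cost 2·3·9 = 54; cumulative 300
Total: 300 scalar multiplications.

300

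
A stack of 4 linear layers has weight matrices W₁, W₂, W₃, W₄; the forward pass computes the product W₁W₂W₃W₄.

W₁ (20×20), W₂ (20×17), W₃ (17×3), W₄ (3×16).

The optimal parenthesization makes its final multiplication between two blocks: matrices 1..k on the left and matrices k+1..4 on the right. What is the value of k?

3

Adjacent pairs: W₁W₂ = 20·20·17 = 6800; W₂W₃ = 20·17·3 = 1020; W₃W₄ = 17·3·16 = 816.
Length 3: W₁..W₃: k=1: 0+1020+20·20·3=2220; k=2: 6800+0+20·17·3=7820 → min 2220 | W₂..W₄: k=2: 0+816+20·17·16=6256; k=3: 1020+0+20·3·16=1980 → min 1980.
Top-level splits: k=1: (W₁..W₁)·(W₂..W₄) → 0+1980+20·20·16 = 8380; k=2: (W₁..W₂)·(W₃..W₄) → 6800+816+20·17·16 = 13056; k=3: (W₁..W₃)·(W₄..W₄) → 2220+0+20·3·16 = 3180.
Best split is after W₃, i.e. k = 3.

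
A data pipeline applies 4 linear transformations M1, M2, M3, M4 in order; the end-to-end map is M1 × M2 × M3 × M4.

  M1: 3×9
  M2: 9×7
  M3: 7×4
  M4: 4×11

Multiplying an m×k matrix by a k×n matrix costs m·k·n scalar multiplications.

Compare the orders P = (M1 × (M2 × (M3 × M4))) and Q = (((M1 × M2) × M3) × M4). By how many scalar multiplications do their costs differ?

Order P = (M1 × (M2 × (M3 × M4))): (M3 × M4): 7×4 by 4×11 → 7×11, cost 7·4·11 = 308; (M2 × (M3 × M4)): 9×7 by 7×11 → 9×11, cost 9·7·11 = 693; cumulative 1001; (M1 × (M2 × (M3 × M4))): 3×9 by 9×11 → 3×11, cost 3·9·11 = 297; cumulative 1298. Total 1298.
Order Q = (((M1 × M2) × M3) × M4): (M1 × M2): 3×9 by 9×7 → 3×7, cost 3·9·7 = 189; ((M1 × M2) × M3): 3×7 by 7×4 → 3×4, cost 3·7·4 = 84; cumulative 273; (((M1 × M2) × M3) × M4): 3×4 by 4×11 → 3×11, cost 3·4·11 = 132; cumulative 405. Total 405.
Difference: |1298 − 405| = 893.

893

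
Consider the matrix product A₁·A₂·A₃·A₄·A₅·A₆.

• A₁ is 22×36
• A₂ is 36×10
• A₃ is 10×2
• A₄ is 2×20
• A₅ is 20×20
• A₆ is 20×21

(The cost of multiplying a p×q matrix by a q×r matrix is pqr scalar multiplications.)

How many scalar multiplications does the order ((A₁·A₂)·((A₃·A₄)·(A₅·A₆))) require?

25540

(A₁·A₂): 22×36 by 36×10 → 22×10, cost 22·36·10 = 7920
(A₃·A₄): 10×2 by 2×20 → 10×20, cost 10·2·20 = 400
(A₅·A₆): 20×20 by 20×21 → 20×21, cost 20·20·21 = 8400
((A₃·A₄)·(A₅·A₆)): 10×20 by 20×21 → 10×21, cost 10·20·21 = 4200; cumulative 13000
((A₁·A₂)·((A₃·A₄)·(A₅·A₆))): 22×10 by 10×21 → 22×21, cost 22·10·21 = 4620; cumulative 25540
Total: 25540 scalar multiplications.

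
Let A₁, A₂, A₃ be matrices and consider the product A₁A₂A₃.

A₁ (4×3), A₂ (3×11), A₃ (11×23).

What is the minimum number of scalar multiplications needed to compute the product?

1035

Order (A₁(A₂A₃)): (A₂A₃): 3×11 by 11×23 → 3×23, cost 3·11·23 = 759; (A₁(A₂A₃)): 4×3 by 3×23 → 4×23, cost 4·3·23 = 276; cumulative 1035. Total 1035.
Order ((A₁A₂)A₃): (A₁A₂): 4×3 by 3×11 → 4×11, cost 4·3·11 = 132; ((A₁A₂)A₃): 4×11 by 11×23 → 4×23, cost 4·11·23 = 1012; cumulative 1144. Total 1144.
Minimum: 1035.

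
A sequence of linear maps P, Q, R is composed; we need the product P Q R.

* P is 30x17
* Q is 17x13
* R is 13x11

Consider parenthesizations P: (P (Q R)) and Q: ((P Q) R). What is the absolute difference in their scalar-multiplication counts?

Order P = (P (Q R)): (Q R): 17×13 by 13×11 → 17×11, cost 17·13·11 = 2431; (P (Q R)): 30×17 by 17×11 → 30×11, cost 30·17·11 = 5610; cumulative 8041. Total 8041.
Order Q = ((P Q) R): (P Q): 30×17 by 17×13 → 30×13, cost 30·17·13 = 6630; ((P Q) R): 30×13 by 13×11 → 30×11, cost 30·13·11 = 4290; cumulative 10920. Total 10920.
Difference: |8041 − 10920| = 2879.

2879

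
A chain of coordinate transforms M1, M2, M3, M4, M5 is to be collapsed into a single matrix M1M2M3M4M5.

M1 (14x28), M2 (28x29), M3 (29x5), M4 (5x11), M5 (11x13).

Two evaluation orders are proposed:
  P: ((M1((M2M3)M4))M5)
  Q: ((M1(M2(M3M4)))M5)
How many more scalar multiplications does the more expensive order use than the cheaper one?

Order P = ((M1((M2M3)M4))M5): (M2M3): 28×29 by 29×5 → 28×5, cost 28·29·5 = 4060; ((M2M3)M4): 28×5 by 5×11 → 28×11, cost 28·5·11 = 1540; cumulative 5600; (M1((M2M3)M4)): 14×28 by 28×11 → 14×11, cost 14·28·11 = 4312; cumulative 9912; ((M1((M2M3)M4))M5): 14×11 by 11×13 → 14×13, cost 14·11·13 = 2002; cumulative 11914. Total 11914.
Order Q = ((M1(M2(M3M4)))M5): (M3M4): 29×5 by 5×11 → 29×11, cost 29·5·11 = 1595; (M2(M3M4)): 28×29 by 29×11 → 28×11, cost 28·29·11 = 8932; cumulative 10527; (M1(M2(M3M4))): 14×28 by 28×11 → 14×11, cost 14·28·11 = 4312; cumulative 14839; ((M1(M2(M3M4)))M5): 14×11 by 11×13 → 14×13, cost 14·11·13 = 2002; cumulative 16841. Total 16841.
Difference: |11914 − 16841| = 4927.

4927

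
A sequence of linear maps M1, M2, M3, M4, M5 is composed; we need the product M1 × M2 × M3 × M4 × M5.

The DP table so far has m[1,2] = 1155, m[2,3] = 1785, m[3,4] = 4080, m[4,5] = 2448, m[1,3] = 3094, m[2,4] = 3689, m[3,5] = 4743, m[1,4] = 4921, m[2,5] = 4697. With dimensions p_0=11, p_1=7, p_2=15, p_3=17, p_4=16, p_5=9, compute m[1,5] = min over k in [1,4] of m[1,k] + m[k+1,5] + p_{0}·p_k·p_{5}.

5390

m[1,5] = min over k∈[1,4] of m[1,k]+m[k+1,5]+p_{0}·p_k·p_{5}.
k=1: 0 + 4697 + 11·7·9 = 5390; k=2: 1155 + 4743 + 11·15·9 = 7383; k=3: 3094 + 2448 + 11·17·9 = 7225; k=4: 4921 + 0 + 11·16·9 = 6505.
Minimum: 5390 at k=1.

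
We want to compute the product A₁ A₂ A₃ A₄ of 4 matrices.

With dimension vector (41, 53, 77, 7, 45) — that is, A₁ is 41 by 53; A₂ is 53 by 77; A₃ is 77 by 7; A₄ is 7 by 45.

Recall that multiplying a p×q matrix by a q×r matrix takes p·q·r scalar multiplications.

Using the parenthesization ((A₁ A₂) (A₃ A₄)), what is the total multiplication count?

333641

(A₁ A₂): 41×53 by 53×77 → 41×77, cost 41·53·77 = 167321
(A₃ A₄): 77×7 by 7×45 → 77×45, cost 77·7·45 = 24255
((A₁ A₂) (A₃ A₄)): 41×77 by 77×45 → 41×45, cost 41·77·45 = 142065; cumulative 333641
Total: 333641 scalar multiplications.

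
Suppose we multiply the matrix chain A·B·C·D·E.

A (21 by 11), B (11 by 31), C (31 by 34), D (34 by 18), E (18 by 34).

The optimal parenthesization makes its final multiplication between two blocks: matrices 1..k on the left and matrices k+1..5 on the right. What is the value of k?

1

Adjacent pairs: AB = 21·11·31 = 7161; BC = 11·31·34 = 11594; CD = 31·34·18 = 18972; DE = 34·18·34 = 20808.
Length 3: A..C: k=1: 0+11594+21·11·34=19448; k=2: 7161+0+21·31·34=29295 → min 19448 | B..D: k=2: 0+18972+11·31·18=25110; k=3: 11594+0+11·34·18=18326 → min 18326 | C..E: k=3: 0+20808+31·34·34=56644; k=4: 18972+0+31·18·34=37944 → min 37944.
Length 4: A..D: k=1: 0+18326+21·11·18=22484; k=2: 7161+18972+21·31·18=37851; k=3: 19448+0+21·34·18=32300 → min 22484 | B..E: k=2: 0+37944+11·31·34=49538; k=3: 11594+20808+11·34·34=45118; k=4: 18326+0+11·18·34=25058 → min 25058.
Top-level splits: k=1: (A..A)·(B..E) → 0+25058+21·11·34 = 32912; k=2: (A..B)·(C..E) → 7161+37944+21·31·34 = 67239; k=3: (A..C)·(D..E) → 19448+20808+21·34·34 = 64532; k=4: (A..D)·(E..E) → 22484+0+21·18·34 = 35336.
Best split is after A, i.e. k = 1.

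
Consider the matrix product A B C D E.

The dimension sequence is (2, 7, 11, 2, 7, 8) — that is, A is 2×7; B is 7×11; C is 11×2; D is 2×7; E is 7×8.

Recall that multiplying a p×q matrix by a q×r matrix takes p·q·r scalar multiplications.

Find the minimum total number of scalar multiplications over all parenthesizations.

Adjacent pairs: AB = 2·7·11 = 154; BC = 7·11·2 = 154; CD = 11·2·7 = 154; DE = 2·7·8 = 112.
Length 3: A..C: k=1: 0+154+2·7·2=182; k=2: 154+0+2·11·2=198 → min 182 | B..D: k=2: 0+154+7·11·7=693; k=3: 154+0+7·2·7=252 → min 252 | C..E: k=3: 0+112+11·2·8=288; k=4: 154+0+11·7·8=770 → min 288.
Length 4: A..D: k=1: 0+252+2·7·7=350; k=2: 154+154+2·11·7=462; k=3: 182+0+2·2·7=210 → min 210 | B..E: k=2: 0+288+7·11·8=904; k=3: 154+112+7·2·8=378; k=4: 252+0+7·7·8=644 → min 378.
Length 5: A..E: k=1: 0+378+2·7·8=490; k=2: 154+288+2·11·8=618; k=3: 182+112+2·2·8=326; k=4: 210+0+2·7·8=322 → min 322.
Optimal order: (((A (B C)) D) E) with cost 322.

322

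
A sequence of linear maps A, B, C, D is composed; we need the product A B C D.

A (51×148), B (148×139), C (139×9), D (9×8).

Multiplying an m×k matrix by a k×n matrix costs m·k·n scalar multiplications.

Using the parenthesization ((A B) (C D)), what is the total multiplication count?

1115892

(A B): 51×148 by 148×139 → 51×139, cost 51·148·139 = 1049172
(C D): 139×9 by 9×8 → 139×8, cost 139·9·8 = 10008
((A B) (C D)): 51×139 by 139×8 → 51×8, cost 51·139·8 = 56712; cumulative 1115892
Total: 1115892 scalar multiplications.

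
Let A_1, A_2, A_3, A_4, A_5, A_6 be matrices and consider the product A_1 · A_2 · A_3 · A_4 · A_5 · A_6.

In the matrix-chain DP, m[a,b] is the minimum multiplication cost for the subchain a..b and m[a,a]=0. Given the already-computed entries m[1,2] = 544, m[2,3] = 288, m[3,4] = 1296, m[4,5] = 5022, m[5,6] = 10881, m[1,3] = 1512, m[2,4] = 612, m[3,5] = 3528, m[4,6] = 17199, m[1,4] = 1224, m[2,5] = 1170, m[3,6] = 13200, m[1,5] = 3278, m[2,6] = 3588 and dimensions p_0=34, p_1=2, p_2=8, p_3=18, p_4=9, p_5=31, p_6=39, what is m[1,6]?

m[1,6] = min over k∈[1,5] of m[1,k]+m[k+1,6]+p_{0}·p_k·p_{6}.
k=1: 0 + 3588 + 34·2·39 = 6240; k=2: 544 + 13200 + 34·8·39 = 24352; k=3: 1512 + 17199 + 34·18·39 = 42579; k=4: 1224 + 10881 + 34·9·39 = 24039; k=5: 3278 + 0 + 34·31·39 = 44384.
Minimum: 6240 at k=1.

6240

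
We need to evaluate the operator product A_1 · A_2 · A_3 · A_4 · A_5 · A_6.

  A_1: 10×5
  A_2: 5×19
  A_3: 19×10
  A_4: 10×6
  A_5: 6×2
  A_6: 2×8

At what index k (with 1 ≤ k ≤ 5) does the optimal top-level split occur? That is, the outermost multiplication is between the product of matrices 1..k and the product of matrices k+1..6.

5

Adjacent pairs: A_1A_2 = 10·5·19 = 950; A_2A_3 = 5·19·10 = 950; A_3A_4 = 19·10·6 = 1140; A_4A_5 = 10·6·2 = 120; A_5A_6 = 6·2·8 = 96.
Length 3: A_1..A_3: k=1: 0+950+10·5·10=1450; k=2: 950+0+10·19·10=2850 → min 1450 | A_2..A_4: k=2: 0+1140+5·19·6=1710; k=3: 950+0+5·10·6=1250 → min 1250 | A_3..A_5: k=3: 0+120+19·10·2=500; k=4: 1140+0+19·6·2=1368 → min 500 | A_4..A_6: k=4: 0+96+10·6·8=576; k=5: 120+0+10·2·8=280 → min 280.
Length 4: A_1..A_4: k=1: 0+1250+10·5·6=1550; k=2: 950+1140+10·19·6=3230; k=3: 1450+0+10·10·6=2050 → min 1550 | A_2..A_5: k=2: 0+500+5·19·2=690; k=3: 950+120+5·10·2=1170; k=4: 1250+0+5·6·2=1310 → min 690 | A_3..A_6: k=3: 0+280+19·10·8=1800; k=4: 1140+96+19·6·8=2148; k=5: 500+0+19·2·8=804 → min 804.
Length 5: A_1..A_5: k=1: 0+690+10·5·2=790; k=2: 950+500+10·19·2=1830; k=3: 1450+120+10·10·2=1770; k=4: 1550+0+10·6·2=1670 → min 790 | A_2..A_6: k=2: 0+804+5·19·8=1564; k=3: 950+280+5·10·8=1630; k=4: 1250+96+5·6·8=1586; k=5: 690+0+5·2·8=770 → min 770.
Top-level splits: k=1: (A_1..A_1)·(A_2..A_6) → 0+770+10·5·8 = 1170; k=2: (A_1..A_2)·(A_3..A_6) → 950+804+10·19·8 = 3274; k=3: (A_1..A_3)·(A_4..A_6) → 1450+280+10·10·8 = 2530; k=4: (A_1..A_4)·(A_5..A_6) → 1550+96+10·6·8 = 2126; k=5: (A_1..A_5)·(A_6..A_6) → 790+0+10·2·8 = 950.
Best split is after A_5, i.e. k = 5.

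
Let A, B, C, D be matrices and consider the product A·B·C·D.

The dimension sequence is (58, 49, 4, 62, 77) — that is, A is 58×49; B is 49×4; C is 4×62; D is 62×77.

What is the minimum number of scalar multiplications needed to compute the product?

Adjacent pairs: AB = 58·49·4 = 11368; BC = 49·4·62 = 12152; CD = 4·62·77 = 19096.
Length 3: A..C: k=1: 0+12152+58·49·62=188356; k=2: 11368+0+58·4·62=25752 → min 25752 | B..D: k=2: 0+19096+49·4·77=34188; k=3: 12152+0+49·62·77=246078 → min 34188.
Length 4: A..D: k=1: 0+34188+58·49·77=253022; k=2: 11368+19096+58·4·77=48328; k=3: 25752+0+58·62·77=302644 → min 48328.
Optimal order: ((A·B)·(C·D)) with cost 48328.

48328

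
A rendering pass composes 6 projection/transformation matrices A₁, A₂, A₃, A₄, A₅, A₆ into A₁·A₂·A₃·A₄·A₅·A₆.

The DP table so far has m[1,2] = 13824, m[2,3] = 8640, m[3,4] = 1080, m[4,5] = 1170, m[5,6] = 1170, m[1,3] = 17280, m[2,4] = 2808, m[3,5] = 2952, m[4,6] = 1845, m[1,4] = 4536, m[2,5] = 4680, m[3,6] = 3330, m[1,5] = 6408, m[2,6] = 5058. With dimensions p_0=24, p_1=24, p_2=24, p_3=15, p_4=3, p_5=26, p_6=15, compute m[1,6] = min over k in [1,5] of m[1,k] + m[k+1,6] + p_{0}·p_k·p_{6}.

m[1,6] = min over k∈[1,5] of m[1,k]+m[k+1,6]+p_{0}·p_k·p_{6}.
k=1: 0 + 5058 + 24·24·15 = 13698; k=2: 13824 + 3330 + 24·24·15 = 25794; k=3: 17280 + 1845 + 24·15·15 = 24525; k=4: 4536 + 1170 + 24·3·15 = 6786; k=5: 6408 + 0 + 24·26·15 = 15768.
Minimum: 6786 at k=4.

6786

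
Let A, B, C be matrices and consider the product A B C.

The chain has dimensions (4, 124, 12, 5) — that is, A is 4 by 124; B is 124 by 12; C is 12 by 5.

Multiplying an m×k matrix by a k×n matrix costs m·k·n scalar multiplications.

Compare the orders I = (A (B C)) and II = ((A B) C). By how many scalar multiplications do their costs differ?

Order I = (A (B C)): (B C): 124×12 by 12×5 → 124×5, cost 124·12·5 = 7440; (A (B C)): 4×124 by 124×5 → 4×5, cost 4·124·5 = 2480; cumulative 9920. Total 9920.
Order II = ((A B) C): (A B): 4×124 by 124×12 → 4×12, cost 4·124·12 = 5952; ((A B) C): 4×12 by 12×5 → 4×5, cost 4·12·5 = 240; cumulative 6192. Total 6192.
Difference: |9920 − 6192| = 3728.

3728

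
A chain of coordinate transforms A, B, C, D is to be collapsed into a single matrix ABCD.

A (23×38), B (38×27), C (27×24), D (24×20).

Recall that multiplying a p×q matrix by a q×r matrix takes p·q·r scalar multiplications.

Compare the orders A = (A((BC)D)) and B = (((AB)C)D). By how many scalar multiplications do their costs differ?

10802

Order A = (A((BC)D)): (BC): 38×27 by 27×24 → 38×24, cost 38·27·24 = 24624; ((BC)D): 38×24 by 24×20 → 38×20, cost 38·24·20 = 18240; cumulative 42864; (A((BC)D)): 23×38 by 38×20 → 23×20, cost 23·38·20 = 17480; cumulative 60344. Total 60344.
Order B = (((AB)C)D): (AB): 23×38 by 38×27 → 23×27, cost 23·38·27 = 23598; ((AB)C): 23×27 by 27×24 → 23×24, cost 23·27·24 = 14904; cumulative 38502; (((AB)C)D): 23×24 by 24×20 → 23×20, cost 23·24·20 = 11040; cumulative 49542. Total 49542.
Difference: |60344 − 49542| = 10802.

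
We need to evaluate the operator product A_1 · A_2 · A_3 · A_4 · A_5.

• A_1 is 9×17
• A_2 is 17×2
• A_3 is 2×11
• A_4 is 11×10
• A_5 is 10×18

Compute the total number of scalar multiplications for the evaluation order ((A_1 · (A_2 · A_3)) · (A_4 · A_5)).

5819

(A_2 · A_3): 17×2 by 2×11 → 17×11, cost 17·2·11 = 374
(A_1 · (A_2 · A_3)): 9×17 by 17×11 → 9×11, cost 9·17·11 = 1683; cumulative 2057
(A_4 · A_5): 11×10 by 10×18 → 11×18, cost 11·10·18 = 1980
((A_1 · (A_2 · A_3)) · (A_4 · A_5)): 9×11 by 11×18 → 9×18, cost 9·11·18 = 1782; cumulative 5819
Total: 5819 scalar multiplications.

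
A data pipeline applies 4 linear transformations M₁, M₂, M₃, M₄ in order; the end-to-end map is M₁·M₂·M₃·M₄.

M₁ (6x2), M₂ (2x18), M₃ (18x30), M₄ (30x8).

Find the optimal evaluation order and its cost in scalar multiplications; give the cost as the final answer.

1656

Adjacent pairs: M₁M₂ = 6·2·18 = 216; M₂M₃ = 2·18·30 = 1080; M₃M₄ = 18·30·8 = 4320.
Length 3: M₁..M₃: k=1: 0+1080+6·2·30=1440; k=2: 216+0+6·18·30=3456 → min 1440 | M₂..M₄: k=2: 0+4320+2·18·8=4608; k=3: 1080+0+2·30·8=1560 → min 1560.
Length 4: M₁..M₄: k=1: 0+1560+6·2·8=1656; k=2: 216+4320+6·18·8=5400; k=3: 1440+0+6·30·8=2880 → min 1656.
Optimal parenthesization: (M₁·((M₂·M₃)·M₄)) with cost 1656.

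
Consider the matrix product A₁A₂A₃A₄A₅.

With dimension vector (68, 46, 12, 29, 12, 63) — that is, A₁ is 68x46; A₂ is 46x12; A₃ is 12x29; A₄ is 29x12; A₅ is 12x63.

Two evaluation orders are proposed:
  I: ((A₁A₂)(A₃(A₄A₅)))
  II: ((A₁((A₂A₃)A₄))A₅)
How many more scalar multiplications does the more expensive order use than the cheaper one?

Order I = ((A₁A₂)(A₃(A₄A₅))): (A₁A₂): 68×46 by 46×12 → 68×12, cost 68·46·12 = 37536; (A₄A₅): 29×12 by 12×63 → 29×63, cost 29·12·63 = 21924; (A₃(A₄A₅)): 12×29 by 29×63 → 12×63, cost 12·29·63 = 21924; cumulative 43848; ((A₁A₂)(A₃(A₄A₅))): 68×12 by 12×63 → 68×63, cost 68·12·63 = 51408; cumulative 132792. Total 132792.
Order II = ((A₁((A₂A₃)A₄))A₅): (A₂A₃): 46×12 by 12×29 → 46×29, cost 46·12·29 = 16008; ((A₂A₃)A₄): 46×29 by 29×12 → 46×12, cost 46·29·12 = 16008; cumulative 32016; (A₁((A₂A₃)A₄)): 68×46 by 46×12 → 68×12, cost 68·46·12 = 37536; cumulative 69552; ((A₁((A₂A₃)A₄))A₅): 68×12 by 12×63 → 68×63, cost 68·12·63 = 51408; cumulative 120960. Total 120960.
Difference: |132792 − 120960| = 11832.

11832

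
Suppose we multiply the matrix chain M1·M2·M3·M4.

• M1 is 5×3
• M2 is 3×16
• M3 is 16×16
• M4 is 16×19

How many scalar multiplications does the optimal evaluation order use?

1965

Adjacent pairs: M1M2 = 5·3·16 = 240; M2M3 = 3·16·16 = 768; M3M4 = 16·16·19 = 4864.
Length 3: M1..M3: k=1: 0+768+5·3·16=1008; k=2: 240+0+5·16·16=1520 → min 1008 | M2..M4: k=2: 0+4864+3·16·19=5776; k=3: 768+0+3·16·19=1680 → min 1680.
Length 4: M1..M4: k=1: 0+1680+5·3·19=1965; k=2: 240+4864+5·16·19=6624; k=3: 1008+0+5·16·19=2528 → min 1965.
Optimal order: (M1·((M2·M3)·M4)) with cost 1965.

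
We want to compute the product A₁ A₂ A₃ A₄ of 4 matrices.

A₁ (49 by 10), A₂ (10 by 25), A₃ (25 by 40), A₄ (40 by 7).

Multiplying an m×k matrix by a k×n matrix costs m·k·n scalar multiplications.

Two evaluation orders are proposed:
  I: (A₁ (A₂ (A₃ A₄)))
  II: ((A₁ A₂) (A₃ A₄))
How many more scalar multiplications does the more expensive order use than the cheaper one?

15645

Order I = (A₁ (A₂ (A₃ A₄))): (A₃ A₄): 25×40 by 40×7 → 25×7, cost 25·40·7 = 7000; (A₂ (A₃ A₄)): 10×25 by 25×7 → 10×7, cost 10·25·7 = 1750; cumulative 8750; (A₁ (A₂ (A₃ A₄))): 49×10 by 10×7 → 49×7, cost 49·10·7 = 3430; cumulative 12180. Total 12180.
Order II = ((A₁ A₂) (A₃ A₄)): (A₁ A₂): 49×10 by 10×25 → 49×25, cost 49·10·25 = 12250; (A₃ A₄): 25×40 by 40×7 → 25×7, cost 25·40·7 = 7000; ((A₁ A₂) (A₃ A₄)): 49×25 by 25×7 → 49×7, cost 49·25·7 = 8575; cumulative 27825. Total 27825.
Difference: |12180 − 27825| = 15645.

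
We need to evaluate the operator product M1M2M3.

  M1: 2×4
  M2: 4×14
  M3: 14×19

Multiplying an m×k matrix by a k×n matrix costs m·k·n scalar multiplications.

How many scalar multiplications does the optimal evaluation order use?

644

Order (M1(M2M3)): (M2M3): 4×14 by 14×19 → 4×19, cost 4·14·19 = 1064; (M1(M2M3)): 2×4 by 4×19 → 2×19, cost 2·4·19 = 152; cumulative 1216. Total 1216.
Order ((M1M2)M3): (M1M2): 2×4 by 4×14 → 2×14, cost 2·4·14 = 112; ((M1M2)M3): 2×14 by 14×19 → 2×19, cost 2·14·19 = 532; cumulative 644. Total 644.
Minimum: 644.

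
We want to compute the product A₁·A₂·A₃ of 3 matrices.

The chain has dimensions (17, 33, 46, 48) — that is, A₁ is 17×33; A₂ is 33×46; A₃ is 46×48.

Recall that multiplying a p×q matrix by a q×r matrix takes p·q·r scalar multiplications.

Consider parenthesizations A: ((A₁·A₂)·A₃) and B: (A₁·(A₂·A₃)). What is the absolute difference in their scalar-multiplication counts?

Order A = ((A₁·A₂)·A₃): (A₁·A₂): 17×33 by 33×46 → 17×46, cost 17·33·46 = 25806; ((A₁·A₂)·A₃): 17×46 by 46×48 → 17×48, cost 17·46·48 = 37536; cumulative 63342. Total 63342.
Order B = (A₁·(A₂·A₃)): (A₂·A₃): 33×46 by 46×48 → 33×48, cost 33·46·48 = 72864; (A₁·(A₂·A₃)): 17×33 by 33×48 → 17×48, cost 17·33·48 = 26928; cumulative 99792. Total 99792.
Difference: |63342 − 99792| = 36450.

36450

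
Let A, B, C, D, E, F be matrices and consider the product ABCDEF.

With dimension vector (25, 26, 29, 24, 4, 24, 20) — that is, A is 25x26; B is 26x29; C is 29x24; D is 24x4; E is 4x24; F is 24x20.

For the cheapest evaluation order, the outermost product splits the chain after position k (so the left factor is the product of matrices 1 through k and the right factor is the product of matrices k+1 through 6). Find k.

Adjacent pairs: AB = 25·26·29 = 18850; BC = 26·29·24 = 18096; CD = 29·24·4 = 2784; DE = 24·4·24 = 2304; EF = 4·24·20 = 1920.
Length 3: A..C: k=1: 0+18096+25·26·24=33696; k=2: 18850+0+25·29·24=36250 → min 33696 | B..D: k=2: 0+2784+26·29·4=5800; k=3: 18096+0+26·24·4=20592 → min 5800 | C..E: k=3: 0+2304+29·24·24=19008; k=4: 2784+0+29·4·24=5568 → min 5568 | D..F: k=4: 0+1920+24·4·20=3840; k=5: 2304+0+24·24·20=13824 → min 3840.
Length 4: A..D: k=1: 0+5800+25·26·4=8400; k=2: 18850+2784+25·29·4=24534; k=3: 33696+0+25·24·4=36096 → min 8400 | B..E: k=2: 0+5568+26·29·24=23664; k=3: 18096+2304+26·24·24=35376; k=4: 5800+0+26·4·24=8296 → min 8296 | C..F: k=3: 0+3840+29·24·20=17760; k=4: 2784+1920+29·4·20=7024; k=5: 5568+0+29·24·20=19488 → min 7024.
Length 5: A..E: k=1: 0+8296+25·26·24=23896; k=2: 18850+5568+25·29·24=41818; k=3: 33696+2304+25·24·24=50400; k=4: 8400+0+25·4·24=10800 → min 10800 | B..F: k=2: 0+7024+26·29·20=22104; k=3: 18096+3840+26·24·20=34416; k=4: 5800+1920+26·4·20=9800; k=5: 8296+0+26·24·20=20776 → min 9800.
Top-level splits: k=1: (A..A)·(B..F) → 0+9800+25·26·20 = 22800; k=2: (A..B)·(C..F) → 18850+7024+25·29·20 = 40374; k=3: (A..C)·(D..F) → 33696+3840+25·24·20 = 49536; k=4: (A..D)·(E..F) → 8400+1920+25·4·20 = 12320; k=5: (A..E)·(F..F) → 10800+0+25·24·20 = 22800.
Best split is after D, i.e. k = 4.

4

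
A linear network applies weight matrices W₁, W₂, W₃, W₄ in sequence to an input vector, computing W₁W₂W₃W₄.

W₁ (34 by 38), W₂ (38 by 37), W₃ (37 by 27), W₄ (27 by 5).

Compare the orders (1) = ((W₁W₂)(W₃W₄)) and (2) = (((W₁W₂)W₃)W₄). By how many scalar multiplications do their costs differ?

27271

Order (1) = ((W₁W₂)(W₃W₄)): (W₁W₂): 34×38 by 38×37 → 34×37, cost 34·38·37 = 47804; (W₃W₄): 37×27 by 27×5 → 37×5, cost 37·27·5 = 4995; ((W₁W₂)(W₃W₄)): 34×37 by 37×5 → 34×5, cost 34·37·5 = 6290; cumulative 59089. Total 59089.
Order (2) = (((W₁W₂)W₃)W₄): (W₁W₂): 34×38 by 38×37 → 34×37, cost 34·38·37 = 47804; ((W₁W₂)W₃): 34×37 by 37×27 → 34×27, cost 34·37·27 = 33966; cumulative 81770; (((W₁W₂)W₃)W₄): 34×27 by 27×5 → 34×5, cost 34·27·5 = 4590; cumulative 86360. Total 86360.
Difference: |59089 − 86360| = 27271.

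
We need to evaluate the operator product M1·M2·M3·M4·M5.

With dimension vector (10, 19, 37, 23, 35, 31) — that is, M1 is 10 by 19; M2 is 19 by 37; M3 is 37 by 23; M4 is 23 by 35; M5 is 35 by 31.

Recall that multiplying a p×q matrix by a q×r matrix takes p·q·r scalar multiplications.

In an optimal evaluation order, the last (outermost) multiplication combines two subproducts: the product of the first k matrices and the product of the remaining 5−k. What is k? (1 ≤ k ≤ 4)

4

Adjacent pairs: M1M2 = 10·19·37 = 7030; M2M3 = 19·37·23 = 16169; M3M4 = 37·23·35 = 29785; M4M5 = 23·35·31 = 24955.
Length 3: M1..M3: k=1: 0+16169+10·19·23=20539; k=2: 7030+0+10·37·23=15540 → min 15540 | M2..M4: k=2: 0+29785+19·37·35=54390; k=3: 16169+0+19·23·35=31464 → min 31464 | M3..M5: k=3: 0+24955+37·23·31=51336; k=4: 29785+0+37·35·31=69930 → min 51336.
Length 4: M1..M4: k=1: 0+31464+10·19·35=38114; k=2: 7030+29785+10·37·35=49765; k=3: 15540+0+10·23·35=23590 → min 23590 | M2..M5: k=2: 0+51336+19·37·31=73129; k=3: 16169+24955+19·23·31=54671; k=4: 31464+0+19·35·31=52079 → min 52079.
Top-level splits: k=1: (M1..M1)·(M2..M5) → 0+52079+10·19·31 = 57969; k=2: (M1..M2)·(M3..M5) → 7030+51336+10·37·31 = 69836; k=3: (M1..M3)·(M4..M5) → 15540+24955+10·23·31 = 47625; k=4: (M1..M4)·(M5..M5) → 23590+0+10·35·31 = 34440.
Best split is after M4, i.e. k = 4.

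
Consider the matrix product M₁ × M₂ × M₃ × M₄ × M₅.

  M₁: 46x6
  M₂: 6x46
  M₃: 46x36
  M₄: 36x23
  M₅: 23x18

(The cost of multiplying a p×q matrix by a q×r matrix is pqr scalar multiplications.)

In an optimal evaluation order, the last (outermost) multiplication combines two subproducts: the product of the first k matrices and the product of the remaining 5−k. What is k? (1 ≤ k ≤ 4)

1

Adjacent pairs: M₁M₂ = 46·6·46 = 12696; M₂M₃ = 6·46·36 = 9936; M₃M₄ = 46·36·23 = 38088; M₄M₅ = 36·23·18 = 14904.
Length 3: M₁..M₃: k=1: 0+9936+46·6·36=19872; k=2: 12696+0+46·46·36=88872 → min 19872 | M₂..M₄: k=2: 0+38088+6·46·23=44436; k=3: 9936+0+6·36·23=14904 → min 14904 | M₃..M₅: k=3: 0+14904+46·36·18=44712; k=4: 38088+0+46·23·18=57132 → min 44712.
Length 4: M₁..M₄: k=1: 0+14904+46·6·23=21252; k=2: 12696+38088+46·46·23=99452; k=3: 19872+0+46·36·23=57960 → min 21252 | M₂..M₅: k=2: 0+44712+6·46·18=49680; k=3: 9936+14904+6·36·18=28728; k=4: 14904+0+6·23·18=17388 → min 17388.
Top-level splits: k=1: (M₁..M₁)·(M₂..M₅) → 0+17388+46·6·18 = 22356; k=2: (M₁..M₂)·(M₃..M₅) → 12696+44712+46·46·18 = 95496; k=3: (M₁..M₃)·(M₄..M₅) → 19872+14904+46·36·18 = 64584; k=4: (M₁..M₄)·(M₅..M₅) → 21252+0+46·23·18 = 40296.
Best split is after M₁, i.e. k = 1.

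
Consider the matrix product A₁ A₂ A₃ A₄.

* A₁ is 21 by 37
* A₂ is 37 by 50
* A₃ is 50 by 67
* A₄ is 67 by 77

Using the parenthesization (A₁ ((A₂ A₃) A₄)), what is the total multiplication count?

374662

(A₂ A₃): 37×50 by 50×67 → 37×67, cost 37·50·67 = 123950
((A₂ A₃) A₄): 37×67 by 67×77 → 37×77, cost 37·67·77 = 190883; cumulative 314833
(A₁ ((A₂ A₃) A₄)): 21×37 by 37×77 → 21×77, cost 21·37·77 = 59829; cumulative 374662
Total: 374662 scalar multiplications.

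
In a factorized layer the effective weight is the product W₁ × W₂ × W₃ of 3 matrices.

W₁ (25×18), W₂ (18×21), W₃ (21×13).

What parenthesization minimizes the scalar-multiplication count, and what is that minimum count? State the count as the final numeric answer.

10764

(W₁ × (W₂ × W₃)): cost 10764.
((W₁ × W₂) × W₃): cost 16275.
Optimal: (W₁ × (W₂ × W₃)) with cost 10764.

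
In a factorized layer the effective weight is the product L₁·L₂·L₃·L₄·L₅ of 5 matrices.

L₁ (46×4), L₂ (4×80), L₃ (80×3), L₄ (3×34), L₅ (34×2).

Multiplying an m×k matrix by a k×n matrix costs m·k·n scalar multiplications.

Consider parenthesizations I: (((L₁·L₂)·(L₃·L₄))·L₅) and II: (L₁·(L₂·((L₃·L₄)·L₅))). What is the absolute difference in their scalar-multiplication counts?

Order I = (((L₁·L₂)·(L₃·L₄))·L₅): (L₁·L₂): 46×4 by 4×80 → 46×80, cost 46·4·80 = 14720; (L₃·L₄): 80×3 by 3×34 → 80×34, cost 80·3·34 = 8160; ((L₁·L₂)·(L₃·L₄)): 46×80 by 80×34 → 46×34, cost 46·80·34 = 125120; cumulative 148000; (((L₁·L₂)·(L₃·L₄))·L₅): 46×34 by 34×2 → 46×2, cost 46·34·2 = 3128; cumulative 151128. Total 151128.
Order II = (L₁·(L₂·((L₃·L₄)·L₅))): (L₃·L₄): 80×3 by 3×34 → 80×34, cost 80·3·34 = 8160; ((L₃·L₄)·L₅): 80×34 by 34×2 → 80×2, cost 80·34·2 = 5440; cumulative 13600; (L₂·((L₃·L₄)·L₅)): 4×80 by 80×2 → 4×2, cost 4·80·2 = 640; cumulative 14240; (L₁·(L₂·((L₃·L₄)·L₅))): 46×4 by 4×2 → 46×2, cost 46·4·2 = 368; cumulative 14608. Total 14608.
Difference: |151128 − 14608| = 136520.

136520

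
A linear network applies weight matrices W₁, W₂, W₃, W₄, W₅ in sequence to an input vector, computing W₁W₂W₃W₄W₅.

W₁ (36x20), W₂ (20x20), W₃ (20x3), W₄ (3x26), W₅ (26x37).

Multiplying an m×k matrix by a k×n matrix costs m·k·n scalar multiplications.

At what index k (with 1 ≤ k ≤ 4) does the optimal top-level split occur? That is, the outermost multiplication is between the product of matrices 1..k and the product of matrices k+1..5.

Adjacent pairs: W₁W₂ = 36·20·20 = 14400; W₂W₃ = 20·20·3 = 1200; W₃W₄ = 20·3·26 = 1560; W₄W₅ = 3·26·37 = 2886.
Length 3: W₁..W₃: k=1: 0+1200+36·20·3=3360; k=2: 14400+0+36·20·3=16560 → min 3360 | W₂..W₄: k=2: 0+1560+20·20·26=11960; k=3: 1200+0+20·3·26=2760 → min 2760 | W₃..W₅: k=3: 0+2886+20·3·37=5106; k=4: 1560+0+20·26·37=20800 → min 5106.
Length 4: W₁..W₄: k=1: 0+2760+36·20·26=21480; k=2: 14400+1560+36·20·26=34680; k=3: 3360+0+36·3·26=6168 → min 6168 | W₂..W₅: k=2: 0+5106+20·20·37=19906; k=3: 1200+2886+20·3·37=6306; k=4: 2760+0+20·26·37=22000 → min 6306.
Top-level splits: k=1: (W₁..W₁)·(W₂..W₅) → 0+6306+36·20·37 = 32946; k=2: (W₁..W₂)·(W₃..W₅) → 14400+5106+36·20·37 = 46146; k=3: (W₁..W₃)·(W₄..W₅) → 3360+2886+36·3·37 = 10242; k=4: (W₁..W₄)·(W₅..W₅) → 6168+0+36·26·37 = 40800.
Best split is after W₃, i.e. k = 3.

3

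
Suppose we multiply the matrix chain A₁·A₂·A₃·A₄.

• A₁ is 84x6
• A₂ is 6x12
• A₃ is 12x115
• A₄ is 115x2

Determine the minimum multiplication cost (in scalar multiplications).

3912

Adjacent pairs: A₁A₂ = 84·6·12 = 6048; A₂A₃ = 6·12·115 = 8280; A₃A₄ = 12·115·2 = 2760.
Length 3: A₁..A₃: k=1: 0+8280+84·6·115=66240; k=2: 6048+0+84·12·115=121968 → min 66240 | A₂..A₄: k=2: 0+2760+6·12·2=2904; k=3: 8280+0+6·115·2=9660 → min 2904.
Length 4: A₁..A₄: k=1: 0+2904+84·6·2=3912; k=2: 6048+2760+84·12·2=10824; k=3: 66240+0+84·115·2=85560 → min 3912.
Optimal order: (A₁·(A₂·(A₃·A₄))) with cost 3912.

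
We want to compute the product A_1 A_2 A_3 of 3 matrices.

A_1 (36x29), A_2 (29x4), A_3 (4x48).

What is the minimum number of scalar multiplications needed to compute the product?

Order (A_1 (A_2 A_3)): (A_2 A_3): 29×4 by 4×48 → 29×48, cost 29·4·48 = 5568; (A_1 (A_2 A_3)): 36×29 by 29×48 → 36×48, cost 36·29·48 = 50112; cumulative 55680. Total 55680.
Order ((A_1 A_2) A_3): (A_1 A_2): 36×29 by 29×4 → 36×4, cost 36·29·4 = 4176; ((A_1 A_2) A_3): 36×4 by 4×48 → 36×48, cost 36·4·48 = 6912; cumulative 11088. Total 11088.
Minimum: 11088.

11088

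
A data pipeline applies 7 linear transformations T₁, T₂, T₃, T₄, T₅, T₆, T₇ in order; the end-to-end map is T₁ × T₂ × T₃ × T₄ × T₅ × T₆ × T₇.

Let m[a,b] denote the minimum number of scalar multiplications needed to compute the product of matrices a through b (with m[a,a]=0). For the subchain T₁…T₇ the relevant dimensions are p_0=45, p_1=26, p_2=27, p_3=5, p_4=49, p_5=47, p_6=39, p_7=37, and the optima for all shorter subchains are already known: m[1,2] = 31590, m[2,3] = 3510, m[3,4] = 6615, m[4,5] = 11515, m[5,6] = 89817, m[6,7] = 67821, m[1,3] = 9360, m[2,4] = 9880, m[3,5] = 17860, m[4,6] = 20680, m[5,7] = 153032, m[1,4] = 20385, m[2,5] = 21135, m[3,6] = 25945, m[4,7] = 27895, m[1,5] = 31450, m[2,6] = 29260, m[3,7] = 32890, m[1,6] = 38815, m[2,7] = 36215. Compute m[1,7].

m[1,7] = min over k∈[1,6] of m[1,k]+m[k+1,7]+p_{0}·p_k·p_{7}.
k=1: 0 + 36215 + 45·26·37 = 79505; k=2: 31590 + 32890 + 45·27·37 = 109435; k=3: 9360 + 27895 + 45·5·37 = 45580; k=4: 20385 + 153032 + 45·49·37 = 255002; k=5: 31450 + 67821 + 45·47·37 = 177526; k=6: 38815 + 0 + 45·39·37 = 103750.
Minimum: 45580 at k=3.

45580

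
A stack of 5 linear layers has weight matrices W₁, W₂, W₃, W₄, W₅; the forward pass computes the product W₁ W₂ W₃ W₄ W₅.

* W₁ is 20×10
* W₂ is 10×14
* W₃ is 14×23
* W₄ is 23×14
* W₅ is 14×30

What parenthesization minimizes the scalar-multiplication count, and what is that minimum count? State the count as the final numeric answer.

16640

Adjacent pairs: W₁W₂ = 20·10·14 = 2800; W₂W₃ = 10·14·23 = 3220; W₃W₄ = 14·23·14 = 4508; W₄W₅ = 23·14·30 = 9660.
Length 3: W₁..W₃: k=1: 0+3220+20·10·23=7820; k=2: 2800+0+20·14·23=9240 → min 7820 | W₂..W₄: k=2: 0+4508+10·14·14=6468; k=3: 3220+0+10·23·14=6440 → min 6440 | W₃..W₅: k=3: 0+9660+14·23·30=19320; k=4: 4508+0+14·14·30=10388 → min 10388.
Length 4: W₁..W₄: k=1: 0+6440+20·10·14=9240; k=2: 2800+4508+20·14·14=11228; k=3: 7820+0+20·23·14=14260 → min 9240 | W₂..W₅: k=2: 0+10388+10·14·30=14588; k=3: 3220+9660+10·23·30=19780; k=4: 6440+0+10·14·30=10640 → min 10640.
Length 5: W₁..W₅: k=1: 0+10640+20·10·30=16640; k=2: 2800+10388+20·14·30=21588; k=3: 7820+9660+20·23·30=31280; k=4: 9240+0+20·14·30=17640 → min 16640.
Optimal parenthesization: (W₁ (((W₂ W₃) W₄) W₅)) with cost 16640.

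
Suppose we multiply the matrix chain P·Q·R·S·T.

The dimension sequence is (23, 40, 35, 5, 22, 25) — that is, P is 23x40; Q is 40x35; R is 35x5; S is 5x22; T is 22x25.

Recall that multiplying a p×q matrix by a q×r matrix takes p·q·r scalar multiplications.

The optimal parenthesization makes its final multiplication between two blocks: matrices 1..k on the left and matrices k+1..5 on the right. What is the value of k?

Adjacent pairs: PQ = 23·40·35 = 32200; QR = 40·35·5 = 7000; RS = 35·5·22 = 3850; ST = 5·22·25 = 2750.
Length 3: P..R: k=1: 0+7000+23·40·5=11600; k=2: 32200+0+23·35·5=36225 → min 11600 | Q..S: k=2: 0+3850+40·35·22=34650; k=3: 7000+0+40·5·22=11400 → min 11400 | R..T: k=3: 0+2750+35·5·25=7125; k=4: 3850+0+35·22·25=23100 → min 7125.
Length 4: P..S: k=1: 0+11400+23·40·22=31640; k=2: 32200+3850+23·35·22=53760; k=3: 11600+0+23·5·22=14130 → min 14130 | Q..T: k=2: 0+7125+40·35·25=42125; k=3: 7000+2750+40·5·25=14750; k=4: 11400+0+40·22·25=33400 → min 14750.
Top-level splits: k=1: (P..P)·(Q..T) → 0+14750+23·40·25 = 37750; k=2: (P..Q)·(R..T) → 32200+7125+23·35·25 = 59450; k=3: (P..R)·(S..T) → 11600+2750+23·5·25 = 17225; k=4: (P..S)·(T..T) → 14130+0+23·22·25 = 26780.
Best split is after R, i.e. k = 3.

3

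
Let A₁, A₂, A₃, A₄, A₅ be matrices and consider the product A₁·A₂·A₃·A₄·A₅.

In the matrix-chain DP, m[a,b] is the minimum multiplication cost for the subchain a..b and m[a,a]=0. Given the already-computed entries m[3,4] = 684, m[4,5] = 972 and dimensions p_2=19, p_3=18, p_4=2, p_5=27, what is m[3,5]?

m[3,5] = min over k∈[3,4] of m[3,k]+m[k+1,5]+p_{2}·p_k·p_{5}.
k=3: 0 + 972 + 19·18·27 = 10206; k=4: 684 + 0 + 19·2·27 = 1710.
Minimum: 1710 at k=4.

1710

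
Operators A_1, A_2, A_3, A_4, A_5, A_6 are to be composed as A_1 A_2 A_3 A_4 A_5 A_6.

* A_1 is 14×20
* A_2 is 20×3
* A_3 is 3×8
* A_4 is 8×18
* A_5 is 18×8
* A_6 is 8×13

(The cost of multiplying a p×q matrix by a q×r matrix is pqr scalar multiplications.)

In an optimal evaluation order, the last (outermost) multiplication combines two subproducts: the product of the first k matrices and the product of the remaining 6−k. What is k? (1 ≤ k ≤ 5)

Adjacent pairs: A_1A_2 = 14·20·3 = 840; A_2A_3 = 20·3·8 = 480; A_3A_4 = 3·8·18 = 432; A_4A_5 = 8·18·8 = 1152; A_5A_6 = 18·8·13 = 1872.
Length 3: A_1..A_3: k=1: 0+480+14·20·8=2720; k=2: 840+0+14·3·8=1176 → min 1176 | A_2..A_4: k=2: 0+432+20·3·18=1512; k=3: 480+0+20·8·18=3360 → min 1512 | A_3..A_5: k=3: 0+1152+3·8·8=1344; k=4: 432+0+3·18·8=864 → min 864 | A_4..A_6: k=4: 0+1872+8·18·13=3744; k=5: 1152+0+8·8·13=1984 → min 1984.
Length 4: A_1..A_4: k=1: 0+1512+14·20·18=6552; k=2: 840+432+14·3·18=2028; k=3: 1176+0+14·8·18=3192 → min 2028 | A_2..A_5: k=2: 0+864+20·3·8=1344; k=3: 480+1152+20·8·8=2912; k=4: 1512+0+20·18·8=4392 → min 1344 | A_3..A_6: k=3: 0+1984+3·8·13=2296; k=4: 432+1872+3·18·13=3006; k=5: 864+0+3·8·13=1176 → min 1176.
Length 5: A_1..A_5: k=1: 0+1344+14·20·8=3584; k=2: 840+864+14·3·8=2040; k=3: 1176+1152+14·8·8=3224; k=4: 2028+0+14·18·8=4044 → min 2040 | A_2..A_6: k=2: 0+1176+20·3·13=1956; k=3: 480+1984+20·8·13=4544; k=4: 1512+1872+20·18·13=8064; k=5: 1344+0+20·8·13=3424 → min 1956.
Top-level splits: k=1: (A_1..A_1)·(A_2..A_6) → 0+1956+14·20·13 = 5596; k=2: (A_1..A_2)·(A_3..A_6) → 840+1176+14·3·13 = 2562; k=3: (A_1..A_3)·(A_4..A_6) → 1176+1984+14·8·13 = 4616; k=4: (A_1..A_4)·(A_5..A_6) → 2028+1872+14·18·13 = 7176; k=5: (A_1..A_5)·(A_6..A_6) → 2040+0+14·8·13 = 3496.
Best split is after A_2, i.e. k = 2.

2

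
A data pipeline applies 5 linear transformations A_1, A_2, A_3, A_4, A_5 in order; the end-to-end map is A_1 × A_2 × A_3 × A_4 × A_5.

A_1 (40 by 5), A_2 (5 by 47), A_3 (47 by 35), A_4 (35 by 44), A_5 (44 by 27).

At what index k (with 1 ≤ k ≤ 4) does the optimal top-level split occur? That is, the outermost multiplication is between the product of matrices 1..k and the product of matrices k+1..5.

1

Adjacent pairs: A_1A_2 = 40·5·47 = 9400; A_2A_3 = 5·47·35 = 8225; A_3A_4 = 47·35·44 = 72380; A_4A_5 = 35·44·27 = 41580.
Length 3: A_1..A_3: k=1: 0+8225+40·5·35=15225; k=2: 9400+0+40·47·35=75200 → min 15225 | A_2..A_4: k=2: 0+72380+5·47·44=82720; k=3: 8225+0+5·35·44=15925 → min 15925 | A_3..A_5: k=3: 0+41580+47·35·27=85995; k=4: 72380+0+47·44·27=128216 → min 85995.
Length 4: A_1..A_4: k=1: 0+15925+40·5·44=24725; k=2: 9400+72380+40·47·44=164500; k=3: 15225+0+40·35·44=76825 → min 24725 | A_2..A_5: k=2: 0+85995+5·47·27=92340; k=3: 8225+41580+5·35·27=54530; k=4: 15925+0+5·44·27=21865 → min 21865.
Top-level splits: k=1: (A_1..A_1)·(A_2..A_5) → 0+21865+40·5·27 = 27265; k=2: (A_1..A_2)·(A_3..A_5) → 9400+85995+40·47·27 = 146155; k=3: (A_1..A_3)·(A_4..A_5) → 15225+41580+40·35·27 = 94605; k=4: (A_1..A_4)·(A_5..A_5) → 24725+0+40·44·27 = 72245.
Best split is after A_1, i.e. k = 1.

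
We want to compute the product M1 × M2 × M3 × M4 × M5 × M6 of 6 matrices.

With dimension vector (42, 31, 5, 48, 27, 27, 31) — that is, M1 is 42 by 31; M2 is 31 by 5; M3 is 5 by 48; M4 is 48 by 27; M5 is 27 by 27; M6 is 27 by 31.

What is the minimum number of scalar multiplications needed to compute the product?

27330

Adjacent pairs: M1M2 = 42·31·5 = 6510; M2M3 = 31·5·48 = 7440; M3M4 = 5·48·27 = 6480; M4M5 = 48·27·27 = 34992; M5M6 = 27·27·31 = 22599.
Length 3: M1..M3: k=1: 0+7440+42·31·48=69936; k=2: 6510+0+42·5·48=16590 → min 16590 | M2..M4: k=2: 0+6480+31·5·27=10665; k=3: 7440+0+31·48·27=47616 → min 10665 | M3..M5: k=3: 0+34992+5·48·27=41472; k=4: 6480+0+5·27·27=10125 → min 10125 | M4..M6: k=4: 0+22599+48·27·31=62775; k=5: 34992+0+48·27·31=75168 → min 62775.
Length 4: M1..M4: k=1: 0+10665+42·31·27=45819; k=2: 6510+6480+42·5·27=18660; k=3: 16590+0+42·48·27=71022 → min 18660 | M2..M5: k=2: 0+10125+31·5·27=14310; k=3: 7440+34992+31·48·27=82608; k=4: 10665+0+31·27·27=33264 → min 14310 | M3..M6: k=3: 0+62775+5·48·31=70215; k=4: 6480+22599+5·27·31=33264; k=5: 10125+0+5·27·31=14310 → min 14310.
Length 5: M1..M5: k=1: 0+14310+42·31·27=49464; k=2: 6510+10125+42·5·27=22305; k=3: 16590+34992+42·48·27=106014; k=4: 18660+0+42·27·27=49278 → min 22305 | M2..M6: k=2: 0+14310+31·5·31=19115; k=3: 7440+62775+31·48·31=116343; k=4: 10665+22599+31·27·31=59211; k=5: 14310+0+31·27·31=40257 → min 19115.
Length 6: M1..M6: k=1: 0+19115+42·31·31=59477; k=2: 6510+14310+42·5·31=27330; k=3: 16590+62775+42·48·31=141861; k=4: 18660+22599+42·27·31=76413; k=5: 22305+0+42·27·31=57459 → min 27330.
Optimal order: ((M1 × M2) × (((M3 × M4) × M5) × M6)) with cost 27330.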